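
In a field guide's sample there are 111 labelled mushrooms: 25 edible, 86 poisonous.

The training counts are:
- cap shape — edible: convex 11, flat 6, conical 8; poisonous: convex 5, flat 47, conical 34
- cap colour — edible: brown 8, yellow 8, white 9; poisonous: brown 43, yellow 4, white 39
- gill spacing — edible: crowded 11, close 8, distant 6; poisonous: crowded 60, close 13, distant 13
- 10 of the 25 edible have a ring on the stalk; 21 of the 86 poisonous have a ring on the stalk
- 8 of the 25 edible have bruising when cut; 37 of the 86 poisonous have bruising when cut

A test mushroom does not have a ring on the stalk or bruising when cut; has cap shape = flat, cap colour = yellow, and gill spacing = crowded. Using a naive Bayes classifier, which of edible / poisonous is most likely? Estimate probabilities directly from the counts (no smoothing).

poisonous

edible: (25/111) × (6/25) × (8/25) × (11/25) × (15/25) × (17/25) ≈ 0.00310521
poisonous: (86/111) × (47/86) × (4/86) × (60/86) × (65/86) × (49/86) ≈ 0.005917
Highest score → poisonous.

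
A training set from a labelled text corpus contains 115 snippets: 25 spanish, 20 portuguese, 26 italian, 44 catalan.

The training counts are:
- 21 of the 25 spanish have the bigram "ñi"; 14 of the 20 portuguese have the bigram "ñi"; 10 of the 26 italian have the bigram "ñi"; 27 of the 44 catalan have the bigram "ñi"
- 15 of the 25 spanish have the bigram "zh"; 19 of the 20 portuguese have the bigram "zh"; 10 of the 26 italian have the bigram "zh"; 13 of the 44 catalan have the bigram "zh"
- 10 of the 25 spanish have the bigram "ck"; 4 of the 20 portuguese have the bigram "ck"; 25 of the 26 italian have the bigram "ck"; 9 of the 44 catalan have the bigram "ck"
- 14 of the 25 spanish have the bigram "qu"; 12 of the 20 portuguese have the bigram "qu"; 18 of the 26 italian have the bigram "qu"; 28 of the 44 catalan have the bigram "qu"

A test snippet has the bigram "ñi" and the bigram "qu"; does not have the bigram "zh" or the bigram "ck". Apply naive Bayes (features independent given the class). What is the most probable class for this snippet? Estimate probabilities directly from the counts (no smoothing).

spanish: (25/115) × (21/25) × (10/25) × (15/25) × (14/25) ≈ 0.0245426
portuguese: (20/115) × (14/20) × (1/20) × (16/20) × (12/20) ≈ 0.00292174
italian: (26/115) × (10/26) × (16/26) × (1/26) × (18/26) ≈ 0.00142487
catalan: (44/115) × (27/44) × (31/44) × (35/44) × (28/44) ≈ 0.0837328
Highest score → catalan.

catalan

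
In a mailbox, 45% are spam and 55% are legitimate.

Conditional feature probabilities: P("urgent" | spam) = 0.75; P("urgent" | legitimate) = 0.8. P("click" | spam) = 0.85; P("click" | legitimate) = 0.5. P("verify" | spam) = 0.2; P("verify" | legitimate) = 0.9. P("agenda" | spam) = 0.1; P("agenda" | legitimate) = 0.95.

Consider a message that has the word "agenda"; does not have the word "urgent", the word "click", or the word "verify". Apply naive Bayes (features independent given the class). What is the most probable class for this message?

legitimate

spam: 0.45 × (1−0.75) × (1−0.85) × (1−0.2) × 0.1 = 0.00135
legitimate: 0.55 × (1−0.8) × (1−0.5) × (1−0.9) × 0.95 = 0.005225
Highest score → legitimate.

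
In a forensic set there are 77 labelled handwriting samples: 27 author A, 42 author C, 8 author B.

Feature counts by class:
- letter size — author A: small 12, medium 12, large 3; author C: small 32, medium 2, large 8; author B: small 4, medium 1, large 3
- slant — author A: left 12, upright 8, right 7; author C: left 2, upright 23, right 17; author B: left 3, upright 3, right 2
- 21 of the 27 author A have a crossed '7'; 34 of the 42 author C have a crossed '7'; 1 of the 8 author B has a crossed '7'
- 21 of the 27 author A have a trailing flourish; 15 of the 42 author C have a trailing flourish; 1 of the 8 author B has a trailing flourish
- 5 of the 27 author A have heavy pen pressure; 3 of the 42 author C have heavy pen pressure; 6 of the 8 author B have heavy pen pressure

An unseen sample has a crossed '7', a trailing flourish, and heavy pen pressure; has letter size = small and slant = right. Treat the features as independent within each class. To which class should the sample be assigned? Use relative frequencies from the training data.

author A

author A: (27/77) × (12/27) × (7/27) × (21/27) × (21/27) × (5/27) ≈ 0.00452629
author C: (42/77) × (32/42) × (17/42) × (34/42) × (15/42) × (3/42) ≈ 0.00347378
author B: (8/77) × (4/8) × (2/8) × (1/8) × (1/8) × (6/8) ≈ 0.000152192
Highest score → author A.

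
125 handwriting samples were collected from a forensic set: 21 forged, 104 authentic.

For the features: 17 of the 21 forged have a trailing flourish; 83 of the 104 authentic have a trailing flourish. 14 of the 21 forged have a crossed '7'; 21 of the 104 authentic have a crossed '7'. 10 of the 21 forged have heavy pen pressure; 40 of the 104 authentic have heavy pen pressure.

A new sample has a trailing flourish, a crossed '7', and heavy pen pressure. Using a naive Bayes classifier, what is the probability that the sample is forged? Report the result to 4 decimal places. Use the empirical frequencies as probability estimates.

0.4557

forged: (21/125) × (17/21) × (14/21) × (10/21) ≈ 0.0431746
authentic: (104/125) × (83/104) × (21/104) × (40/104) ≈ 0.051568
P(forged | x) = 0.0431746 / 0.0947426 ≈ 0.4557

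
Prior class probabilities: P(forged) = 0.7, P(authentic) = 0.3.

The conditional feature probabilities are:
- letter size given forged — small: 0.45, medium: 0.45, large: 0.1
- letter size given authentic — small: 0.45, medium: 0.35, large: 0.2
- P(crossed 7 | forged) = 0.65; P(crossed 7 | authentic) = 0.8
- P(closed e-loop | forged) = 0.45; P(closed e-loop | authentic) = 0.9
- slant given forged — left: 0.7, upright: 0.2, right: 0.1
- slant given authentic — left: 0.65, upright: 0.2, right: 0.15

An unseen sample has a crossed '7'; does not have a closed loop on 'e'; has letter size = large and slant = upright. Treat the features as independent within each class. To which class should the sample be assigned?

forged

forged: 0.7 × 0.1 × 0.65 × (1−0.45) × 0.2 = 0.005005
authentic: 0.3 × 0.2 × 0.8 × (1−0.9) × 0.2 = 0.00096
Highest score → forged.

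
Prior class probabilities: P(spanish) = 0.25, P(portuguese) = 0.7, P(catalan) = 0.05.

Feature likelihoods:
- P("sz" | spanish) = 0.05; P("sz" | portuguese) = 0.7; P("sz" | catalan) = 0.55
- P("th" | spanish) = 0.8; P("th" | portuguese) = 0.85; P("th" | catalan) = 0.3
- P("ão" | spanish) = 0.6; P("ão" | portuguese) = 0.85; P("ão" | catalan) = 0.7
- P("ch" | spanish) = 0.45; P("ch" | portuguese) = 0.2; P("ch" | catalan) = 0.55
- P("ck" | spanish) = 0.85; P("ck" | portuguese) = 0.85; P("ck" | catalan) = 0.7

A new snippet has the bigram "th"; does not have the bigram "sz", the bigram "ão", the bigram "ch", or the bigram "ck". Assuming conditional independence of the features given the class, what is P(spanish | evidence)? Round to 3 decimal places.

0.643

spanish: 0.25 × (1−0.05) × 0.8 × (1−0.6) × (1−0.45) × (1−0.85) = 0.00627
portuguese: 0.7 × (1−0.7) × 0.85 × (1−0.85) × (1−0.2) × (1−0.85) = 0.003213
catalan: 0.05 × (1−0.55) × 0.3 × (1−0.7) × (1−0.55) × (1−0.7) = 0.000273375
P(spanish | x) = 0.00627 / 0.009756375 ≈ 0.643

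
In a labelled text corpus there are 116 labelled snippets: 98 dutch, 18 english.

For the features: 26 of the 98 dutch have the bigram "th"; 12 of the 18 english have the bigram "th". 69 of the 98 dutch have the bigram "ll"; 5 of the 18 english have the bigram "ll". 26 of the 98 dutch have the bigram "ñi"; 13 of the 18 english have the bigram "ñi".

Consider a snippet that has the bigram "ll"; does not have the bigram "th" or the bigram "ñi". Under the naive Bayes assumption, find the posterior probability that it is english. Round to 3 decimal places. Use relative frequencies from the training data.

0.012

dutch: (98/116) × (72/98) × (69/98) × (72/98) ≈ 0.321073
english: (18/116) × (6/18) × (5/18) × (5/18) ≈ 0.00399106
P(english | x) = 0.00399106 / 0.32506406 ≈ 0.012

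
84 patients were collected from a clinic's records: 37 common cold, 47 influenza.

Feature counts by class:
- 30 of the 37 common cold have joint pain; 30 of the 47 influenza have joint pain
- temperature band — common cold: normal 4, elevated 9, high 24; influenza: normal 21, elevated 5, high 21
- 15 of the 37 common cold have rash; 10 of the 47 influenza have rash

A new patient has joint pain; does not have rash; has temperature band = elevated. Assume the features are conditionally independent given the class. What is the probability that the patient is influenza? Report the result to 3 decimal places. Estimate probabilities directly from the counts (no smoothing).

common cold: (37/84) × (30/37) × (9/37) × (22/37) ≈ 0.051654
influenza: (47/84) × (30/47) × (5/47) × (37/47) ≈ 0.0299101
P(influenza | x) = 0.0299101 / 0.0815641 ≈ 0.367

0.367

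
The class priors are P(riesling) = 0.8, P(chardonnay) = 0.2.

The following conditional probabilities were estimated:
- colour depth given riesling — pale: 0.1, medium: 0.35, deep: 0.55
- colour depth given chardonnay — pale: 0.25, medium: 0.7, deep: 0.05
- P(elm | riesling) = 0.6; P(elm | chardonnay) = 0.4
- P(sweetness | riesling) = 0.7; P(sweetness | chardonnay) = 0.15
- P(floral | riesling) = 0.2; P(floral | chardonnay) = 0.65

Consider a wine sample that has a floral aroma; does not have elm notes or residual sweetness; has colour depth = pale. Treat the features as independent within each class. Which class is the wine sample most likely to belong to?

riesling: 0.8 × 0.1 × (1−0.6) × (1−0.7) × 0.2 = 0.00192
chardonnay: 0.2 × 0.25 × (1−0.4) × (1−0.15) × 0.65 = 0.016575
Highest score → chardonnay.

chardonnay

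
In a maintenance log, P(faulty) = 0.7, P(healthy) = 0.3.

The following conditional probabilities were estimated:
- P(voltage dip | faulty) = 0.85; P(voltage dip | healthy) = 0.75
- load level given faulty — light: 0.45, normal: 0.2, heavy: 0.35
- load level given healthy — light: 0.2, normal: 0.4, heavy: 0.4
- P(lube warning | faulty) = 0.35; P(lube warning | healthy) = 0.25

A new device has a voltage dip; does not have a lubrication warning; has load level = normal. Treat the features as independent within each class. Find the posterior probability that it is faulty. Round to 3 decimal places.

faulty: 0.7 × 0.85 × 0.2 × (1−0.35) = 0.07735
healthy: 0.3 × 0.75 × 0.4 × (1−0.25) = 0.0675
P(faulty | x) = 0.07735 / 0.14485 ≈ 0.534

0.534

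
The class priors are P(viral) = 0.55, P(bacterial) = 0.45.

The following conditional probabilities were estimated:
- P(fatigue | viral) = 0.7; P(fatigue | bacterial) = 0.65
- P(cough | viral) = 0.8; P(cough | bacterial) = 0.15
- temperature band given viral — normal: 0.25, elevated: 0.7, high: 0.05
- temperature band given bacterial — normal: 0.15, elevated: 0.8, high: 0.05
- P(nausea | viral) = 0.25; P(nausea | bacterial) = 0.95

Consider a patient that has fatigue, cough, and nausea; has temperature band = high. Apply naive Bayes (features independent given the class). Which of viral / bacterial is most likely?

viral

viral: 0.55 × 0.7 × 0.8 × 0.05 × 0.25 = 0.00385
bacterial: 0.45 × 0.65 × 0.15 × 0.05 × 0.95 = 0.0020840625
Highest score → viral.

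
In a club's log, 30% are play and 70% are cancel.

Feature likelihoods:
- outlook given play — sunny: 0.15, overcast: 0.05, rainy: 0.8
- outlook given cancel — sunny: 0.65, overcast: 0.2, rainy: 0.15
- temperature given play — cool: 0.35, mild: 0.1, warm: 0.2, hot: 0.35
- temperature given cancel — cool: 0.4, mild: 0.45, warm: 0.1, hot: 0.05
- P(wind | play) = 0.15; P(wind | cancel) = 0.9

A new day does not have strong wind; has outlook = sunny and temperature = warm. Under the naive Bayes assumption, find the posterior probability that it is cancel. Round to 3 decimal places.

play: 0.3 × 0.15 × 0.2 × (1−0.15) = 0.00765
cancel: 0.7 × 0.65 × 0.1 × (1−0.9) = 0.00455
P(cancel | x) = 0.00455 / 0.0122 ≈ 0.373

0.373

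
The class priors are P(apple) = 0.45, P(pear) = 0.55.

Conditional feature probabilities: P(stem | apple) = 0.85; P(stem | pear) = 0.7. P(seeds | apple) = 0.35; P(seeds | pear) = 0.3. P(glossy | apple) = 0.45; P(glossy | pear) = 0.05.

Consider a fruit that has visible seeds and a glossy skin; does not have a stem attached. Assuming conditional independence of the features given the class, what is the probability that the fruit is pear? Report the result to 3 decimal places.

apple: 0.45 × (1−0.85) × 0.35 × 0.45 = 0.01063125
pear: 0.55 × (1−0.7) × 0.3 × 0.05 = 0.002475
P(pear | x) = 0.002475 / 0.01310625 ≈ 0.189

0.189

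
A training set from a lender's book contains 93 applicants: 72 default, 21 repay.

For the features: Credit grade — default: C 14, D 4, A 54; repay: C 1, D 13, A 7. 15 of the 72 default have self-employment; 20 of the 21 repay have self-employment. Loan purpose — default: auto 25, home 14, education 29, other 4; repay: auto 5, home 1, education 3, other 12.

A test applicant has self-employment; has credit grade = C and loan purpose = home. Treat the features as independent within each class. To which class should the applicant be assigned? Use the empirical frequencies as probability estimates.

default

default: (72/93) × (14/72) × (15/72) × (14/72) ≈ 0.00609817
repay: (21/93) × (1/21) × (20/21) × (1/21) ≈ 0.00048765
Highest score → default.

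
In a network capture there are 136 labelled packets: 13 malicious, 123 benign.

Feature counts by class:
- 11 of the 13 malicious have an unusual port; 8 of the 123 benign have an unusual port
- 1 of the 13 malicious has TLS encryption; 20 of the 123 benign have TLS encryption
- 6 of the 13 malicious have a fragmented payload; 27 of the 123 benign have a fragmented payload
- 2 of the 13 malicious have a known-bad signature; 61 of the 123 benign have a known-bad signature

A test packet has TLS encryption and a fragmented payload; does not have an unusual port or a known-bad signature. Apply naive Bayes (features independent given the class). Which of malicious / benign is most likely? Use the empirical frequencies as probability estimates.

benign

malicious: (13/136) × (2/13) × (1/13) × (6/13) × (11/13) ≈ 0.000441779
benign: (123/136) × (115/123) × (20/123) × (27/123) × (62/123) ≈ 0.0152135
Highest score → benign.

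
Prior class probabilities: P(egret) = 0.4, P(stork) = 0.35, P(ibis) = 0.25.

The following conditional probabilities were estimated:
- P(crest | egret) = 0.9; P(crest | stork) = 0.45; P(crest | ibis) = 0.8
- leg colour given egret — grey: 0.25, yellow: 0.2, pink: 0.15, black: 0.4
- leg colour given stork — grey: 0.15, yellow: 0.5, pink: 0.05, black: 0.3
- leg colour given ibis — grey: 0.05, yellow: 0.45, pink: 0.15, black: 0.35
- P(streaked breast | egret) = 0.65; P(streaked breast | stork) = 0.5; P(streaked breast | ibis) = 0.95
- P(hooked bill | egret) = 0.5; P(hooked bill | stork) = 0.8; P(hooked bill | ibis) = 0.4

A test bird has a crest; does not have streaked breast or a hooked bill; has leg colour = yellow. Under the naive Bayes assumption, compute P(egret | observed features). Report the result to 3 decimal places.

egret: 0.4 × 0.9 × 0.2 × (1−0.65) × (1−0.5) = 0.0126
stork: 0.35 × 0.45 × 0.5 × (1−0.5) × (1−0.8) = 0.007875
ibis: 0.25 × 0.8 × 0.45 × (1−0.95) × (1−0.4) = 0.0027
P(egret | x) = 0.0126 / 0.023175 ≈ 0.544

0.544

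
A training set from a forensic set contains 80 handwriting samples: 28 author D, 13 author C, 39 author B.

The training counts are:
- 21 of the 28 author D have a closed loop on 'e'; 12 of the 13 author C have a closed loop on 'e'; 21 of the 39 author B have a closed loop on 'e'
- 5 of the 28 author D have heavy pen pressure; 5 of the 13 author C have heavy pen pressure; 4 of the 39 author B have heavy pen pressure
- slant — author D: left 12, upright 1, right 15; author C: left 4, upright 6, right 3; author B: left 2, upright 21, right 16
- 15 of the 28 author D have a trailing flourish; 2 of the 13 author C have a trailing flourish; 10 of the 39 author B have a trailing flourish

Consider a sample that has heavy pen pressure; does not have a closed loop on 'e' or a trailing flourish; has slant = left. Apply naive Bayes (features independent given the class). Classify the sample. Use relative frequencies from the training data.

author D

author D: (28/80) × (7/28) × (5/28) × (12/28) × (13/28) ≈ 0.00310906
author C: (13/80) × (1/13) × (5/13) × (4/13) × (11/13) ≈ 0.00125171
author B: (39/80) × (18/39) × (4/39) × (2/39) × (29/39) ≈ 0.000879988
Highest score → author D.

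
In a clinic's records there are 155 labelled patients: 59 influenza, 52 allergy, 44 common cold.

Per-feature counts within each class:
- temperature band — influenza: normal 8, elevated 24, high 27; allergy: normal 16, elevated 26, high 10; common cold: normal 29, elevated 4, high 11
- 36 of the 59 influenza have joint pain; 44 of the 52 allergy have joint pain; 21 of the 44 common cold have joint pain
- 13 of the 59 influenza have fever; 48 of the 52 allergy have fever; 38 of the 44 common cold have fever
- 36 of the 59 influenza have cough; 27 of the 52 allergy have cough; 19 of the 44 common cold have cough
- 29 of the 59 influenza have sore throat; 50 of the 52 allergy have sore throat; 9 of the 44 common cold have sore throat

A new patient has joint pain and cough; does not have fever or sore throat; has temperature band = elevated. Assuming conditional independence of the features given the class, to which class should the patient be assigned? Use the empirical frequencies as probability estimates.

influenza

influenza: (59/155) × (24/59) × (36/59) × (46/59) × (36/59) × (30/59) ≈ 0.0228537
allergy: (52/155) × (26/52) × (44/52) × (4/52) × (27/52) × (2/52) ≈ 0.000218039
common cold: (44/155) × (4/44) × (21/44) × (6/44) × (19/44) × (35/44) ≈ 0.000576912
Highest score → influenza.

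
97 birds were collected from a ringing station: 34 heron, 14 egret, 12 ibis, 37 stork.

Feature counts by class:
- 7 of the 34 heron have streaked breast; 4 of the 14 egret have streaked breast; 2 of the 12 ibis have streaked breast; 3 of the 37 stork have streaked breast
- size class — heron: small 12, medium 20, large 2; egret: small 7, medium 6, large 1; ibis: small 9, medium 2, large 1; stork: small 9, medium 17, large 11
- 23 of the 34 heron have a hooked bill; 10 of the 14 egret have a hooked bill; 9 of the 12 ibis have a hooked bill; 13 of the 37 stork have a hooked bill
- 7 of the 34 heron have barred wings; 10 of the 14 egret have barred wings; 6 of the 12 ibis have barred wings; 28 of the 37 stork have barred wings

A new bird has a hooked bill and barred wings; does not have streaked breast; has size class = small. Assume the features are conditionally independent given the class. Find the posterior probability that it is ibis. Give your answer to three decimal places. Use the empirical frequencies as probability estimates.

0.316

heron: (34/97) × (27/34) × (12/34) × (23/34) × (7/34) ≈ 0.0136824
egret: (14/97) × (10/14) × (7/14) × (10/14) × (10/14) ≈ 0.0262992
ibis: (12/97) × (10/12) × (9/12) × (9/12) × (6/12) ≈ 0.0289948
stork: (37/97) × (34/37) × (9/37) × (13/37) × (28/37) ≈ 0.0226697
P(ibis | x) = 0.0289948 / 0.0916461 ≈ 0.316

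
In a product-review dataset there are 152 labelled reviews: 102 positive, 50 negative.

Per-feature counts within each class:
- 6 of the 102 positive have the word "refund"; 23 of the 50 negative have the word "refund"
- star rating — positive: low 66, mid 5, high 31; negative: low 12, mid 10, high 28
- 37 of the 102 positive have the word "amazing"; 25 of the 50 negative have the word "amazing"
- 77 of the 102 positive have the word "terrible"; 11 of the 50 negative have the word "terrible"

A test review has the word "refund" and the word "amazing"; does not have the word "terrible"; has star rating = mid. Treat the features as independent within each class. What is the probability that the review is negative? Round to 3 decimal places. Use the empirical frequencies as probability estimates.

0.986

positive: (102/152) × (6/102) × (5/102) × (37/102) × (25/102) ≈ 0.000172036
negative: (50/152) × (23/50) × (10/50) × (25/50) × (39/50) ≈ 0.0118026
P(negative | x) = 0.0118026 / 0.011974636 ≈ 0.986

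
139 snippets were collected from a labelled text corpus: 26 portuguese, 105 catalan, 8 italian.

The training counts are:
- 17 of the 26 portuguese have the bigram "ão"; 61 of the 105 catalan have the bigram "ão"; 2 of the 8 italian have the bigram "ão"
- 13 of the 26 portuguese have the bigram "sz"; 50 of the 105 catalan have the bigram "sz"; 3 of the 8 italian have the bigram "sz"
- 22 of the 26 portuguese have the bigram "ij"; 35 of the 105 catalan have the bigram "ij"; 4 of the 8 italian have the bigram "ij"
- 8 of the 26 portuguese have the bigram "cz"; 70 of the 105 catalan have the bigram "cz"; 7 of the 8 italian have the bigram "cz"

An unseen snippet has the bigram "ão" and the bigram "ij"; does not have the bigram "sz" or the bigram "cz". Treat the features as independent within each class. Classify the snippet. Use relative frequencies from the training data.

portuguese: (26/139) × (17/26) × (13/26) × (22/26) × (18/26) ≈ 0.0358222
catalan: (105/139) × (61/105) × (55/105) × (35/105) × (35/105) ≈ 0.0255415
italian: (8/139) × (2/8) × (5/8) × (4/8) × (1/8) ≈ 0.00056205
Highest score → portuguese.

portuguese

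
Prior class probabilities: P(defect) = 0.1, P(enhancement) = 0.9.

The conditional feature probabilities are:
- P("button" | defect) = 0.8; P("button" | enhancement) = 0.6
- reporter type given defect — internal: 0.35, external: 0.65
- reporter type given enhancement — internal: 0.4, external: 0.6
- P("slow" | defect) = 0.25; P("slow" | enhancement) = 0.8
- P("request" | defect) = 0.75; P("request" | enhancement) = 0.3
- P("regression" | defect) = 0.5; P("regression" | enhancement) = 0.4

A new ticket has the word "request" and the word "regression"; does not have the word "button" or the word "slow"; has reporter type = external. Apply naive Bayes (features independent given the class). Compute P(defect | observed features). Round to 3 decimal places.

0.414

defect: 0.1 × (1−0.8) × 0.65 × (1−0.25) × 0.75 × 0.5 = 0.00365625
enhancement: 0.9 × (1−0.6) × 0.6 × (1−0.8) × 0.3 × 0.4 = 0.005184
P(defect | x) = 0.00365625 / 0.00884025 ≈ 0.414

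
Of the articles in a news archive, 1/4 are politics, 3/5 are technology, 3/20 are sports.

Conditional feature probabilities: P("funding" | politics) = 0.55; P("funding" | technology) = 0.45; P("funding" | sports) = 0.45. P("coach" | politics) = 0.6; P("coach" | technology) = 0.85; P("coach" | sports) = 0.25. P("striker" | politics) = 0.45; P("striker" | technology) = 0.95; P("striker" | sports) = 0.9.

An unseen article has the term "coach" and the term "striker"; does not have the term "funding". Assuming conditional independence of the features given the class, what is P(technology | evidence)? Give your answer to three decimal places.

politics: 0.25 × (1−0.55) × 0.6 × 0.45 = 0.030375
technology: 0.6 × (1−0.45) × 0.85 × 0.95 = 0.266475
sports: 0.15 × (1−0.45) × 0.25 × 0.9 = 0.0185625
P(technology | x) = 0.266475 / 0.3154125 ≈ 0.845

0.845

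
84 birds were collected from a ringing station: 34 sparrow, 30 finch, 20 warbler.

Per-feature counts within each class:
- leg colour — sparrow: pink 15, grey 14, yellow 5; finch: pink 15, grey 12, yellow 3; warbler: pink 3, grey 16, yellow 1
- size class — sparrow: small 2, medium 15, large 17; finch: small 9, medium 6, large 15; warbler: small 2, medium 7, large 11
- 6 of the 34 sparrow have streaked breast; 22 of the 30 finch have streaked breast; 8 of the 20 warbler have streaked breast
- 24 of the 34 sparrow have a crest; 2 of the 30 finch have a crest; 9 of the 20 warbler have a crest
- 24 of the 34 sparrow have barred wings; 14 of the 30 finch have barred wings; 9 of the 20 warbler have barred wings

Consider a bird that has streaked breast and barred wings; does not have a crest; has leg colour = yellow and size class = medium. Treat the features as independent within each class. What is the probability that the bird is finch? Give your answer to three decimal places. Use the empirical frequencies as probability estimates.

sparrow: (34/84) × (5/34) × (15/34) × (6/34) × (10/34) × (24/34) ≈ 0.000962119
finch: (30/84) × (3/30) × (6/30) × (22/30) × (28/30) × (14/30) ≈ 0.00228148
warbler: (20/84) × (1/20) × (7/20) × (8/20) × (11/20) × (9/20) = 0.0004125
P(finch | x) = 0.00228148 / 0.003656099 ≈ 0.624

0.624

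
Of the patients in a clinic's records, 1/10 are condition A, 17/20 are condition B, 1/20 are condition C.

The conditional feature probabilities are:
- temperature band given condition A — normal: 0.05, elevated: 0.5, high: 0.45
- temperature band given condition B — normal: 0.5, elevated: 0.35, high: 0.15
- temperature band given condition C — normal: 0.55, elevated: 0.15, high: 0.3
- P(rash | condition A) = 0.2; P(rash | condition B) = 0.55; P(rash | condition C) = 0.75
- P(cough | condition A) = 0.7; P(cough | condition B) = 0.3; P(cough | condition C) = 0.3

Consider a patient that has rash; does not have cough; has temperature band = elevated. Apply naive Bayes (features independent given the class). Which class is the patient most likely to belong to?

condition A: 0.1 × 0.5 × 0.2 × (1−0.7) = 0.003
condition B: 0.85 × 0.35 × 0.55 × (1−0.3) = 0.1145375
condition C: 0.05 × 0.15 × 0.75 × (1−0.3) = 0.0039375
Highest score → condition B.

condition B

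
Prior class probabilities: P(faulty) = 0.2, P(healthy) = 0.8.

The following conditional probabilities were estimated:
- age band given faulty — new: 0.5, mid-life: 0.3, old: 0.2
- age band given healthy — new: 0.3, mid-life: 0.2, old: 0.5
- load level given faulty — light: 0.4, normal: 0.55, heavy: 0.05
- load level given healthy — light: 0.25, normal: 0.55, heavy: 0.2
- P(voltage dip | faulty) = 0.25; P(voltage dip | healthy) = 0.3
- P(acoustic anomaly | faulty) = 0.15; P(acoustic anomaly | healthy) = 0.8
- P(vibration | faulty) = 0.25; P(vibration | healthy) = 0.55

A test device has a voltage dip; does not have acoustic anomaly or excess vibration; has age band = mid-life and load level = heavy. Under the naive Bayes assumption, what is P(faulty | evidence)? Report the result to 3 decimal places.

faulty: 0.2 × 0.3 × 0.05 × 0.25 × (1−0.15) × (1−0.25) = 0.000478125
healthy: 0.8 × 0.2 × 0.2 × 0.3 × (1−0.8) × (1−0.55) = 0.000864
P(faulty | x) = 0.000478125 / 0.001342125 ≈ 0.356

0.356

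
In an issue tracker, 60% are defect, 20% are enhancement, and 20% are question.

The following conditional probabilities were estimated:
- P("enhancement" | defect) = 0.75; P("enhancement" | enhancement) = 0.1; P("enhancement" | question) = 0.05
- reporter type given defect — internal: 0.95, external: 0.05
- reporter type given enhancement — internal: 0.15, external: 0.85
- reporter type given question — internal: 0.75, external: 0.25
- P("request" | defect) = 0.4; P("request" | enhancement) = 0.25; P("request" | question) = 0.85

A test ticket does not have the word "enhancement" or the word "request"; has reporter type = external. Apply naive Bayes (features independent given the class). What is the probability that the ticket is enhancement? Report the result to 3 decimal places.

0.908

defect: 0.6 × (1−0.75) × 0.05 × (1−0.4) = 0.0045
enhancement: 0.2 × (1−0.1) × 0.85 × (1−0.25) = 0.11475
question: 0.2 × (1−0.05) × 0.25 × (1−0.85) = 0.007125
P(enhancement | x) = 0.11475 / 0.126375 ≈ 0.908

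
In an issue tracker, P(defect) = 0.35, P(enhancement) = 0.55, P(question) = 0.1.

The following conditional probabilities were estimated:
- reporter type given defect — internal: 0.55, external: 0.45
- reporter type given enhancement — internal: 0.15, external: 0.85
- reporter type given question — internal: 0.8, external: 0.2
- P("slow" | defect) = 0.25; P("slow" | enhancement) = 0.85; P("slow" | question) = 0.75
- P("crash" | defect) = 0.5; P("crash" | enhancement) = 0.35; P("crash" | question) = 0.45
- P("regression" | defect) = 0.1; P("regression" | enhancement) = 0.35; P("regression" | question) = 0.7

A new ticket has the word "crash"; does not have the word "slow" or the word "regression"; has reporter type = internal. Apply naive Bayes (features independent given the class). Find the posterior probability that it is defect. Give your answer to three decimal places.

defect: 0.35 × 0.55 × (1−0.25) × 0.5 × (1−0.1) = 0.06496875
enhancement: 0.55 × 0.15 × (1−0.85) × 0.35 × (1−0.35) = 0.0028153125
question: 0.1 × 0.8 × (1−0.75) × 0.45 × (1−0.7) = 0.0027
P(defect | x) = 0.06496875 / 0.0704840625 ≈ 0.922

0.922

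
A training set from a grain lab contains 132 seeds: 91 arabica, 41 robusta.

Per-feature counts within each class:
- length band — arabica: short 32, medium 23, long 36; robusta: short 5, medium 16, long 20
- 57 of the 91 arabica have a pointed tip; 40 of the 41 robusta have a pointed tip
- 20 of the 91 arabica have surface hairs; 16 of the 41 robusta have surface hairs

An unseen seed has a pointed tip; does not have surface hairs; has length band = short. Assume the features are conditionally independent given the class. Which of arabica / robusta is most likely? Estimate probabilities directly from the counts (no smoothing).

arabica: (91/132) × (32/91) × (57/91) × (71/91) ≈ 0.118475
robusta: (41/132) × (5/41) × (40/41) × (25/41) ≈ 0.0225335
Highest score → arabica.

arabica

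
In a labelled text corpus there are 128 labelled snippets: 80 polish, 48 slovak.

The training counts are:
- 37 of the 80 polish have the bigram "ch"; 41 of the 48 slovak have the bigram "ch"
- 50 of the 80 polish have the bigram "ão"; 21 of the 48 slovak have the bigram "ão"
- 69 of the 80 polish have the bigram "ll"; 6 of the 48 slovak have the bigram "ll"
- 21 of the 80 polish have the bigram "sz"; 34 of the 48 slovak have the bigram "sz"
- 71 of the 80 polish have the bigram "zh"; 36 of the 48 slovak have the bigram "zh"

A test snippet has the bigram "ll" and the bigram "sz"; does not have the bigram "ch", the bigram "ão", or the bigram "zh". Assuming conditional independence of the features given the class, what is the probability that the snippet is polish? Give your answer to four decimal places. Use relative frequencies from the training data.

0.8249

polish: (80/128) × (43/80) × (30/80) × (69/80) × (21/80) × (9/80) = 0.0032087116241455078125
slovak: (48/128) × (7/48) × (27/48) × (6/48) × (34/48) × (12/48) = 0.0006809234619140625
P(polish | x) = 0.0032087116241455078125 / 0.0038896350860595703125 ≈ 0.8249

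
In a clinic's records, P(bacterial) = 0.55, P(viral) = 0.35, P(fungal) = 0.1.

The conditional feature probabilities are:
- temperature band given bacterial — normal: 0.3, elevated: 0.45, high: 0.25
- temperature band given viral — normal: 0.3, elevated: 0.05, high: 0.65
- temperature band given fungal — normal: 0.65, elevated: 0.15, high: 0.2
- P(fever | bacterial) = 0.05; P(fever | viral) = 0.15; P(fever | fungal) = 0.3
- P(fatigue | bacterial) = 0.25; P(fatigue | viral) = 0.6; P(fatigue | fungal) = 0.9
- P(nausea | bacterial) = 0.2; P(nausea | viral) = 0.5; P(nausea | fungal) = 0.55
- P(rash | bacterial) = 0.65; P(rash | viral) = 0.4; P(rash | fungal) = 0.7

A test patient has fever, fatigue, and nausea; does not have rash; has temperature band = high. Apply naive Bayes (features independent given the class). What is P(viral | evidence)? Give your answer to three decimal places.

0.859

bacterial: 0.55 × 0.25 × 0.05 × 0.25 × 0.2 × (1−0.65) = 0.0001203125
viral: 0.35 × 0.65 × 0.15 × 0.6 × 0.5 × (1−0.4) = 0.0061425
fungal: 0.1 × 0.2 × 0.3 × 0.9 × 0.55 × (1−0.7) = 0.000891
P(viral | x) = 0.0061425 / 0.0071538125 ≈ 0.859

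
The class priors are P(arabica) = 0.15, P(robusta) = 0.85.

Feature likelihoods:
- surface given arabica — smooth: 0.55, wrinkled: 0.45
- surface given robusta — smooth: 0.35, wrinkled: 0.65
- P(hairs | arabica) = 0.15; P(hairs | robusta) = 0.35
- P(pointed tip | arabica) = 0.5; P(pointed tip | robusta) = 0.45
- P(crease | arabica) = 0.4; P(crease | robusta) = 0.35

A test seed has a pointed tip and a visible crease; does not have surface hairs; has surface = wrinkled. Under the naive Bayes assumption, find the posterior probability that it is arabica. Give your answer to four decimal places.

0.1687

arabica: 0.15 × 0.45 × (1−0.15) × 0.5 × 0.4 = 0.011475
robusta: 0.85 × 0.65 × (1−0.35) × 0.45 × 0.35 = 0.0565621875
P(arabica | x) = 0.011475 / 0.0680371875 ≈ 0.1687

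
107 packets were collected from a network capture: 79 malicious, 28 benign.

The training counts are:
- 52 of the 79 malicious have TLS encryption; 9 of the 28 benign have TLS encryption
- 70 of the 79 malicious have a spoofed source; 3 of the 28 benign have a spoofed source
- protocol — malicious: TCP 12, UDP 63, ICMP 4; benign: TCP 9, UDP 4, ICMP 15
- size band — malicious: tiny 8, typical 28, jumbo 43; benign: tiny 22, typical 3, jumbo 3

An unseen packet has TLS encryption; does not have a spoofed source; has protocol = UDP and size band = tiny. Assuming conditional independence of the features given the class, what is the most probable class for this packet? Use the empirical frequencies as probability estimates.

benign

malicious: (79/107) × (52/79) × (9/79) × (63/79) × (8/79) ≈ 0.00447107
benign: (28/107) × (9/28) × (25/28) × (4/28) × (22/28) ≈ 0.00842961
Highest score → benign.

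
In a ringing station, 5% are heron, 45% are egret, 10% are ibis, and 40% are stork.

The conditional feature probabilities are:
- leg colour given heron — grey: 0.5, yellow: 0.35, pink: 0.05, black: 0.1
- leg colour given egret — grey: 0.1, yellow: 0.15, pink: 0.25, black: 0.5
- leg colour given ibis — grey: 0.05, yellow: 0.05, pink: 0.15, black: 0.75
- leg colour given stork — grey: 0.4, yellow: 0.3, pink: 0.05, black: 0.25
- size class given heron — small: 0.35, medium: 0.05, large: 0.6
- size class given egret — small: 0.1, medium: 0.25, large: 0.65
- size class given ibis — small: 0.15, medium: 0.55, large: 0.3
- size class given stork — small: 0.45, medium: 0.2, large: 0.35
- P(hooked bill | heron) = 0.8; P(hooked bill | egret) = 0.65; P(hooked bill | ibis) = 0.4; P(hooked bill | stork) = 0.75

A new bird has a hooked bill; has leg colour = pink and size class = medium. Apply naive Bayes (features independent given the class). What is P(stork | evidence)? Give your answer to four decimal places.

heron: 0.05 × 0.05 × 0.05 × 0.8 = 0.0001
egret: 0.45 × 0.25 × 0.25 × 0.65 = 0.01828125
ibis: 0.1 × 0.15 × 0.55 × 0.4 = 0.0033
stork: 0.4 × 0.05 × 0.2 × 0.75 = 0.003
P(stork | x) = 0.003 / 0.02468125 ≈ 0.1215

0.1215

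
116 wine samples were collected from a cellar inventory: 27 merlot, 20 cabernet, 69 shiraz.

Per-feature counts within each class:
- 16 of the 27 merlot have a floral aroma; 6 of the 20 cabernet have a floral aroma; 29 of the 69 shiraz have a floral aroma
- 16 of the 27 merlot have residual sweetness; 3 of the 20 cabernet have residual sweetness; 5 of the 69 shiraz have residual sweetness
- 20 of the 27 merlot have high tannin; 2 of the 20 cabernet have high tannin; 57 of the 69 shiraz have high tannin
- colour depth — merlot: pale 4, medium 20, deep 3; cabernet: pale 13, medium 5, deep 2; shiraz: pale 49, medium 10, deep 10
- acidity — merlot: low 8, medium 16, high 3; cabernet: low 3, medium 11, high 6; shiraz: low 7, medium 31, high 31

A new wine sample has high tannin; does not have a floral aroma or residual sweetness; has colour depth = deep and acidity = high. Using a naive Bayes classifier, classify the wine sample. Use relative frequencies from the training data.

shiraz

merlot: (27/116) × (11/27) × (11/27) × (20/27) × (3/27) × (3/27) ≈ 0.000353301
cabernet: (20/116) × (14/20) × (17/20) × (2/20) × (2/20) × (6/20) ≈ 0.000307759
shiraz: (69/116) × (40/69) × (64/69) × (57/69) × (10/69) × (31/69) ≈ 0.0172037
Highest score → shiraz.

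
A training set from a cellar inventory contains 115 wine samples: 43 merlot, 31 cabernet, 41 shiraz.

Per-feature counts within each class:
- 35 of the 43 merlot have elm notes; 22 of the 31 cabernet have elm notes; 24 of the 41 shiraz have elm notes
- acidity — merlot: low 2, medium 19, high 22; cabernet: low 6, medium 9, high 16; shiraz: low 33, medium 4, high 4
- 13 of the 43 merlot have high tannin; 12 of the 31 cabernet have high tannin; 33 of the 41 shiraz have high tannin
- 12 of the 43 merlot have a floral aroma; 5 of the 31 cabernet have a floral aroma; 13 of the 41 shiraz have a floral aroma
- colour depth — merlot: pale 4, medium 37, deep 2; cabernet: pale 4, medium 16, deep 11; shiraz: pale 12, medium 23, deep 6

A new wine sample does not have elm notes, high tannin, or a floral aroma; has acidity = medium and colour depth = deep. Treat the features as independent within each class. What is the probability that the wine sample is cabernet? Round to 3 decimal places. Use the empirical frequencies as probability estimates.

merlot: (43/115) × (8/43) × (19/43) × (30/43) × (31/43) × (2/43) ≈ 0.000719093
cabernet: (31/115) × (9/31) × (9/31) × (19/31) × (26/31) × (11/31) ≈ 0.00414438
shiraz: (41/115) × (17/41) × (4/41) × (8/41) × (28/41) × (6/41) ≈ 0.000281239
P(cabernet | x) = 0.00414438 / 0.005144712 ≈ 0.806

0.806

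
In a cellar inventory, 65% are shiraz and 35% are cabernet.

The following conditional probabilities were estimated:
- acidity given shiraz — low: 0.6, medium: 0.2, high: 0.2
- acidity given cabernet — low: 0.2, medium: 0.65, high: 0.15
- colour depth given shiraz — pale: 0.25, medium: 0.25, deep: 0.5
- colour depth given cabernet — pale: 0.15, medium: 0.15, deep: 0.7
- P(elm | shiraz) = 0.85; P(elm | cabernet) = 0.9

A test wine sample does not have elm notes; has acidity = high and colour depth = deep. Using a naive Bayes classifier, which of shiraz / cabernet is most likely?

shiraz: 0.65 × 0.2 × 0.5 × (1−0.85) = 0.00975
cabernet: 0.35 × 0.15 × 0.7 × (1−0.9) = 0.003675
Highest score → shiraz.

shiraz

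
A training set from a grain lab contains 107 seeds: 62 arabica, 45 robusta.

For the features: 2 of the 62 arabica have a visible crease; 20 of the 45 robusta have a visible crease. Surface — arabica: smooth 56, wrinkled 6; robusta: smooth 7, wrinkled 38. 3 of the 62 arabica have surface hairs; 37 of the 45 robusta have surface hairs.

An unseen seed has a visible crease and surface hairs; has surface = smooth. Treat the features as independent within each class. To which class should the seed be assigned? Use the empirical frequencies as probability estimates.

arabica: (62/107) × (2/62) × (56/62) × (3/62) ≈ 0.000816906
robusta: (45/107) × (20/45) × (7/45) × (37/45) ≈ 0.0239068
Highest score → robusta.

robusta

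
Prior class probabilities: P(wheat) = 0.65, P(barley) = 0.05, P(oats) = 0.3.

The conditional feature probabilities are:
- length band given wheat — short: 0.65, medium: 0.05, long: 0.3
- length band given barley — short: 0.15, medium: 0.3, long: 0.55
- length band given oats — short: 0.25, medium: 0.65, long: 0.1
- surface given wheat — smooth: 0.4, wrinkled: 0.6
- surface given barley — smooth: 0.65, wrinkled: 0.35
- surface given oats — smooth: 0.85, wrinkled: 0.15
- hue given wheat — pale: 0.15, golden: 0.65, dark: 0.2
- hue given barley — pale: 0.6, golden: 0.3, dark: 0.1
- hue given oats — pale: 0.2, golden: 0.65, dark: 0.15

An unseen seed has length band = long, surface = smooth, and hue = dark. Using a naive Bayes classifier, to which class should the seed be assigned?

wheat: 0.65 × 0.3 × 0.4 × 0.2 = 0.0156
barley: 0.05 × 0.55 × 0.65 × 0.1 = 0.0017875
oats: 0.3 × 0.1 × 0.85 × 0.15 = 0.003825
Highest score → wheat.

wheat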